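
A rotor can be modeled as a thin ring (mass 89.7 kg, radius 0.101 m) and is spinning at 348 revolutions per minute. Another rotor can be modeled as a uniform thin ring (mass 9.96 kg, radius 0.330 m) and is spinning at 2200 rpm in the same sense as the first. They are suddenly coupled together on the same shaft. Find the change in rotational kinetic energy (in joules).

No external torque acts about the common axis, so total angular momentum is conserved.
Moments of inertia: I_A = (89.7)(0.101)² = 0.9150 kg·m²; I_B = (9.96)(0.330)² = 1.085 kg·m².
Taking A's sense as positive: L = (0.9150)(348) + (1.085)(2200) = 2705 kg·m²·rpm.
Combined I = 0.9150 + 1.085 = 2.000 kg·m².
ω_f = L / I = 2705 / 2.000 = 1353 rpm.
KE_i = ½ΣIω² = 29390 J; KE_f = ½(2.000)(141.6)² = 20060 J.

ΔKE ≈ -9330 J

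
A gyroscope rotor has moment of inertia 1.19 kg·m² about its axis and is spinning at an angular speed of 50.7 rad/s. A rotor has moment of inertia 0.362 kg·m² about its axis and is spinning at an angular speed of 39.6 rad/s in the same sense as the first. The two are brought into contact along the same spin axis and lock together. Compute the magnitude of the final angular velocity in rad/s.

|ω_f| ≈ 48.1 rad/s

No external torque acts about the common axis, so total angular momentum is conserved.
Taking A's sense as positive: L = (1.190)(50.7) + (0.3620)(39.6) = 74.67 kg·m²·rad/s.
Combined I = 1.190 + 0.3620 = 1.552 kg·m².
ω_f = L / I = 74.67 / 1.552 = 48.11 rad/s.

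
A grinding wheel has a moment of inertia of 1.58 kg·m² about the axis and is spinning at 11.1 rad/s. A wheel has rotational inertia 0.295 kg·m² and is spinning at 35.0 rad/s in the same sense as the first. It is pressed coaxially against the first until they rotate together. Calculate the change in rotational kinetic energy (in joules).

ΔKE ≈ -71.0 J

The coupling torques are internal; angular momentum about the shared axis is conserved.
Taking A's sense as positive: L = (1.580)(11.1) + (0.2950)(35.0) = 27.86 kg·m²·rad/s.
Combined I = 1.580 + 0.2950 = 1.875 kg·m².
ω_f = L / I = 27.86 / 1.875 = 14.86 rad/s.
KE_i = ½ΣIω² = 278.0 J; KE_f = ½(1.875)(14.86)² = 207.0 J.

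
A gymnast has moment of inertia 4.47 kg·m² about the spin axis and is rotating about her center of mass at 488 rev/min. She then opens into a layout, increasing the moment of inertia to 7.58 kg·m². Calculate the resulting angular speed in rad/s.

ω₂ ≈ 30.1 rad/s

Angular momentum about the spin axis is conserved since the torque about it is zero.
ω₂ = I₁ω₁ / I₂ = (4.470)(488 rpm) / (7.580) = 287.8 rpm = 30.14 rad/s.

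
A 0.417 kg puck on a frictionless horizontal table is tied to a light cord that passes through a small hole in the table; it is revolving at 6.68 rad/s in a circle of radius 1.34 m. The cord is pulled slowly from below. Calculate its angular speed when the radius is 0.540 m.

ω₂ ≈ 41.1 rad/s

No torque about the axis ⇒ m r₁² ω₁ = m r₂² ω₂.
ω₂ = ω₁ (r₁/r₂)² = (6.68)(1.34/0.540)² = 41.13 rad/s.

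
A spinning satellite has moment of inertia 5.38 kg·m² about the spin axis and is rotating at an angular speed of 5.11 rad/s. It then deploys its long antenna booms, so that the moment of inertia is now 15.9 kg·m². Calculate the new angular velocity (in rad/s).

ω₂ ≈ 1.73 rad/s

With no external torque about the axis, L is conserved: I₁ω₁ = I₂ω₂.
ω₂ = I₁ω₁ / I₂ = (5.380)(5.11 rad/s) / (15.90) = 1.729 rad/s.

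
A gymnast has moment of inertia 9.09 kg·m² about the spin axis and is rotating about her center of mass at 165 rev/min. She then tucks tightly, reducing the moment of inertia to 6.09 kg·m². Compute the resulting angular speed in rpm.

ω₂ ≈ 246 rpm

With no external torque about the axis, L is conserved: I₁ω₁ = I₂ω₂.
ω₂ = I₁ω₁ / I₂ = (9.090)(165 rpm) / (6.090) = 246.3 rpm.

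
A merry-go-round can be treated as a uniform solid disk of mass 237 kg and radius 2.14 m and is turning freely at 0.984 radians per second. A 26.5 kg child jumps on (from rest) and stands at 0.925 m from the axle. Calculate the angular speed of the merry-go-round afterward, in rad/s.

ω_f ≈ 0.945 rad/s

The added mass arrives with no angular momentum about the axle, and any external torque about the axle is negligible, so the system's angular momentum is conserved.
I_p = ½(237)(2.14)² = 542.7 kg·m².
Added inertia Σmr² = (26.5)(0.925)² = 22.67 kg·m²; I_f = 542.7 + 22.67 = 565.4 kg·m².
ω_f = I_p ω_i / I_f = (542.7)(0.984) / 565.4 = 0.9445 rad/s.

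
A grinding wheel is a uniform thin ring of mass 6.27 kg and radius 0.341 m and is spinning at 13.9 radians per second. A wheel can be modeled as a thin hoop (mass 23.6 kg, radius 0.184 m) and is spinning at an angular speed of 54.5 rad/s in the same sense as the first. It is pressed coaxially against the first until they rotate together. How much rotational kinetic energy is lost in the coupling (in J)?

No external torque acts about the common axis, so total angular momentum is conserved.
Moments of inertia: I_A = (6.27)(0.341)² = 0.7291 kg·m²; I_B = (23.6)(0.184)² = 0.7990 kg·m².
Taking A's sense as positive: L = (0.7291)(13.9) + (0.7990)(54.5) = 53.68 kg·m²·rad/s.
Combined I = 0.7291 + 0.7990 = 1.528 kg·m².
ω_f = L / I = 53.68 / 1.528 = 35.13 rad/s.
KE_i = ½ΣIω² = 1257 J; KE_f = ½(1.528)(35.13)² = 942.9 J.

ΔKE lost ≈ 314 J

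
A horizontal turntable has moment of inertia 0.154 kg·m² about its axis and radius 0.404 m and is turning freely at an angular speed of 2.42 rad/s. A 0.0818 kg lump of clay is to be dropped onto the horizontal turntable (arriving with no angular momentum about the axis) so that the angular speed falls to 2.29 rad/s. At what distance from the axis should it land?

The added mass arrives with no angular momentum about the axis, and any external torque about the axis is negligible, so the system's angular momentum is conserved.
I_p ω_i = (I_p + m r²) ω_f ⇒ m r² = I_p(ω_i/ω_f − 1) = 0.1540(2.42/2.29 − 1) = 0.008742 kg·m².
r = √(0.008742/0.0818) = 0.3269 m.

r ≈ 0.327 m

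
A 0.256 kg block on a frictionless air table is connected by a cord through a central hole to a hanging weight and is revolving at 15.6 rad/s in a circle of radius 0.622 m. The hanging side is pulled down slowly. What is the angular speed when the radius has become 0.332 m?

ω₂ ≈ 54.8 rad/s

No torque about the axis ⇒ m r₁² ω₁ = m r₂² ω₂.
ω₂ = ω₁ (r₁/r₂)² = (15.6)(0.622/0.332)² = 54.76 rad/s.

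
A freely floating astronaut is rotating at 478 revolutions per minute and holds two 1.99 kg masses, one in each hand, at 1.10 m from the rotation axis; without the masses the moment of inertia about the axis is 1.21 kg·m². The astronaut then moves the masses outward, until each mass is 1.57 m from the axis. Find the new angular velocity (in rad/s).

No external torque acts about the spin axis, so angular momentum is conserved.
I₁ = 1.21 + 2(1.99)(1.10)² = 6.026 kg·m²; I₂ = 1.21 + 2(1.99)(1.57)² = 11.02 kg·m².
ω₂ = I₁ω₁ / I₂ = (6.026)(478 rpm) / (11.02) = 261.4 rpm = 27.37 rad/s.

ω₂ ≈ 27.4 rad/s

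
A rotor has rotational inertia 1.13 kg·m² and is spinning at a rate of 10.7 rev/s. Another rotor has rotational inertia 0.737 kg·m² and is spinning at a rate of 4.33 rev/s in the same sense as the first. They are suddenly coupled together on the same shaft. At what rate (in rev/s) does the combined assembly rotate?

No external torque acts about the common axis, so total angular momentum is conserved.
Taking A's sense as positive: L = (1.130)(10.7) + (0.7370)(4.33) = 15.28 kg·m²·rev/s.
Combined I = 1.130 + 0.7370 = 1.867 kg·m².
ω_f = L / I = 15.28 / 1.867 = 8.185 rev/s.

|ω_f| ≈ 8.19 rev/s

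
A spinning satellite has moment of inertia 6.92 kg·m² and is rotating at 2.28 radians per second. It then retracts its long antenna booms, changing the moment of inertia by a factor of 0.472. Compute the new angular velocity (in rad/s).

With no external torque about the axis, L is conserved: I₁ω₁ = I₂ω₂.
I₂ = 0.472 × 6.92 = 3.266 kg·m².
ω₂ = I₁ω₁ / I₂ = (6.920)(2.28 rad/s) / (3.266) = 4.831 rad/s.

ω₂ ≈ 4.83 rad/s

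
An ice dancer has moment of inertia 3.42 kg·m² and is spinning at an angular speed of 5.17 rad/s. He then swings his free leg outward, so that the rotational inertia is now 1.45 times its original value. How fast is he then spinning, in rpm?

ω₂ ≈ 34.0 rpm

No external torque acts about the spin axis, so angular momentum is conserved.
I₂ = 1.45 × 3.42 = 4.959 kg·m².
ω₂ = I₁ω₁ / I₂ = (3.420)(5.17 rad/s) / (4.959) = 3.566 rad/s = 34.05 rpm.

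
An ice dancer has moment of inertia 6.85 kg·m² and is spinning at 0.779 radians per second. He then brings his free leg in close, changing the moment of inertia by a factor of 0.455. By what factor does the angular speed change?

ω₂/ω₁ ≈ 2.20

With no external torque about the axis, L is conserved: I₁ω₁ = I₂ω₂.
I₂ = 0.455 × 6.85 = 3.117 kg·m².
ω₂/ω₁ = I₁/I₂ = 6.850 / 3.117 = 2.198.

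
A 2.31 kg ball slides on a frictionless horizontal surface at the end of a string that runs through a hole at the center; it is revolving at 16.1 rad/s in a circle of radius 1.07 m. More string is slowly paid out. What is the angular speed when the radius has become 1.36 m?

ω₂ ≈ 9.97 rad/s

No torque about the axis ⇒ m r₁² ω₁ = m r₂² ω₂.
ω₂ = ω₁ (r₁/r₂)² = (16.1)(1.07/1.36)² = 9.966 rad/s.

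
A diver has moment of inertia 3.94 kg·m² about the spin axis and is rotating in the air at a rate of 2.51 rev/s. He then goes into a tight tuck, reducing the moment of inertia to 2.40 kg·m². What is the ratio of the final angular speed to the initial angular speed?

With no external torque about the axis, L is conserved: I₁ω₁ = I₂ω₂.
ω₂/ω₁ = I₁/I₂ = 3.940 / 2.400 = 1.642.

ω₂/ω₁ ≈ 1.64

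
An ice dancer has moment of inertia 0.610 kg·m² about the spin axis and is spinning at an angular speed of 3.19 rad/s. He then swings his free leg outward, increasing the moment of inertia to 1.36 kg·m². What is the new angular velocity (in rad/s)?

ω₂ ≈ 1.43 rad/s

No external torque acts about the spin axis, so angular momentum is conserved.
ω₂ = I₁ω₁ / I₂ = (0.6100)(3.19 rad/s) / (1.360) = 1.431 rad/s.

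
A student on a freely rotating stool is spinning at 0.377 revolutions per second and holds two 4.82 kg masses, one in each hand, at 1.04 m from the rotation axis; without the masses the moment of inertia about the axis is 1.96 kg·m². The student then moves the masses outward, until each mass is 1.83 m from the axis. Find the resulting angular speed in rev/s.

ω₂ ≈ 0.136 rev/s

No external torque acts about the spin axis, so angular momentum is conserved.
I₁ = 1.96 + 2(4.82)(1.04)² = 12.39 kg·m²; I₂ = 1.96 + 2(4.82)(1.83)² = 34.24 kg·m².
ω₂ = I₁ω₁ / I₂ = (12.39)(0.377 rev/s) / (34.24) = 0.1364 rev/s.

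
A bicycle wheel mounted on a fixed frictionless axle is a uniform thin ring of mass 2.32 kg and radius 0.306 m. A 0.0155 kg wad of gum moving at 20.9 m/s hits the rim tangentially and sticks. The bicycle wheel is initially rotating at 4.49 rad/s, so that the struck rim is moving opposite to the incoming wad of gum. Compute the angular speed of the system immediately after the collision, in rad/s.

|ω_f| ≈ 4.01 rad/s

About the axle the impulsive forces during the collision are internal, so angular momentum about that axis is conserved.
I_p = (2.32)(0.306)² = 0.2172 kg·m². Taking the sense of the wad of gum's angular momentum as positive, L_{wad} = m v R = (0.0155)(20.9)(0.306) = 0.09913 kg·m²/s.
L_i = −I_p ω_p + m v R = −(0.2172)(4.49) + 0.09913 = -0.8763 kg·m²/s.
After sticking, I_f = I_p + m R² = 0.2172 + (0.0155)(0.306)² = 0.2187 kg·m².
ω_f = L_i / I_f = -0.8763 / 0.2187 = -4.007 rad/s.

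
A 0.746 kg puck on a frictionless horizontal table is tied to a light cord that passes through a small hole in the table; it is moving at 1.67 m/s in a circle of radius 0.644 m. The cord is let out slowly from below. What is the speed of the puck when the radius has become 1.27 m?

v₂ ≈ 0.847 m/s

The only horizontal force on the mass is along the cord (radial), so it exerts no torque about the hole and angular momentum m v r is conserved.
v₂ = v₁ r₁ / r₂ = (1.67)(0.644) / (1.27) = 0.8468 m/s.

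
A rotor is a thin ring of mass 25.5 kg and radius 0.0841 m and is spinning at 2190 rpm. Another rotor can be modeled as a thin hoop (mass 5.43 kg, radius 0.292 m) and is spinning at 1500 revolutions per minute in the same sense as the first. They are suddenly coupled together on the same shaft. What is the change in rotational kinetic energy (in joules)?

ΔKE ≈ -339 J

No external torque acts about the common axis, so total angular momentum is conserved.
Moments of inertia: I_A = (25.5)(0.0841)² = 0.1804 kg·m²; I_B = (5.43)(0.292)² = 0.4630 kg·m².
Taking A's sense as positive: L = (0.1804)(2190) + (0.4630)(1500) = 1089 kg·m²·rpm.
Combined I = 0.1804 + 0.4630 = 0.6433 kg·m².
ω_f = L / I = 1089 / 0.6433 = 1693 rpm.
KE_i = ½ΣIω² = 10450 J; KE_f = ½(0.6433)(177.3)² = 10120 J.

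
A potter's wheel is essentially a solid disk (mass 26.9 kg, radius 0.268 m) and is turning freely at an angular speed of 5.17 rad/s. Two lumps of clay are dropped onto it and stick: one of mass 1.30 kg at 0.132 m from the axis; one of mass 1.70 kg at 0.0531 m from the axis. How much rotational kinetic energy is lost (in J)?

The added mass arrives with no angular momentum about the axis, and any external torque about the axis is negligible, so the system's angular momentum is conserved.
I_p = ½(26.9)(0.268)² = 0.9660 kg·m².
Added inertia Σmr² = (1.30)(0.132)² + (1.70)(0.0531)² = 0.02744 kg·m²; I_f = 0.9660 + 0.02744 = 0.9935 kg·m².
ω_f = I_p ω_i / I_f = (0.9660)(5.17) / 0.9935 = 5.027 rad/s.
KE_i = ½(0.9660)(5.170 rad/s)² = 12.91 J; KE_f = ½(0.9935)(5.027)² = 12.55 J.

energy lost ≈ 0.357 J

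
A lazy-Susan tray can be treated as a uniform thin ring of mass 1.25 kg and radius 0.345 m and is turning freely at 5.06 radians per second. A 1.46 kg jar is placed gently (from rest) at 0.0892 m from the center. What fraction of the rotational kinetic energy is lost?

fraction ≈ 0.0724

The added mass arrives with no angular momentum about the center, and any external torque about the center is negligible, so the system's angular momentum is conserved.
I_p = (1.25)(0.345)² = 0.1488 kg·m².
Added inertia Σmr² = (1.46)(0.0892)² = 0.01162 kg·m²; I_f = 0.1488 + 0.01162 = 0.1604 kg·m².
ω_f = I_p ω_i / I_f = (0.1488)(5.06) / 0.1604 = 4.694 rad/s.
KE_i = ½(0.1488)(5.060 rad/s)² = 1.905 J; KE_f = ½(0.1604)(4.694)² = 1.767 J.
Fraction lost = 0.07242.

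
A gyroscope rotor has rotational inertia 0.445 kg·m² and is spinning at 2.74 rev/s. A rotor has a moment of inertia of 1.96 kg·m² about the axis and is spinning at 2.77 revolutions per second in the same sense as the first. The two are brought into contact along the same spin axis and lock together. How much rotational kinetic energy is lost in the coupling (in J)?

ΔKE lost ≈ 0.00644 J

The coupling torques are internal; angular momentum about the shared axis is conserved.
Taking A's sense as positive: L = (0.4450)(2.74) + (1.960)(2.77) = 6.649 kg·m²·rev/s.
Combined I = 0.4450 + 1.960 = 2.405 kg·m².
ω_f = L / I = 6.649 / 2.405 = 2.764 rev/s.
KE_i = ½ΣIω² = 362.8 J; KE_f = ½(2.405)(17.37)² = 362.8 J.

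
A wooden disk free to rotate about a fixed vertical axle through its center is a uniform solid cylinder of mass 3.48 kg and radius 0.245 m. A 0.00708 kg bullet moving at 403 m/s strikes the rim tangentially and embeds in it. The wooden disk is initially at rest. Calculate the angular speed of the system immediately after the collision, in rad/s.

|ω_f| ≈ 6.67 rad/s

About the axle the impulsive forces during the collision are internal, so angular momentum about that axis is conserved.
I_p = ½(3.48)(0.245)² = 0.1044 kg·m². Taking the sense of the bullet's angular momentum as positive, L_{bullet} = m v R = (0.00708)(403)(0.245) = 0.6990 kg·m²/s.
L_i = 0 + 0.6990 = 0.6990 kg·m²/s.
After sticking, I_f = I_p + m R² = 0.1044 + (0.00708)(0.245)² = 0.1049 kg·m².
ω_f = L_i / I_f = 0.6990 / 0.1049 = 6.666 rad/s.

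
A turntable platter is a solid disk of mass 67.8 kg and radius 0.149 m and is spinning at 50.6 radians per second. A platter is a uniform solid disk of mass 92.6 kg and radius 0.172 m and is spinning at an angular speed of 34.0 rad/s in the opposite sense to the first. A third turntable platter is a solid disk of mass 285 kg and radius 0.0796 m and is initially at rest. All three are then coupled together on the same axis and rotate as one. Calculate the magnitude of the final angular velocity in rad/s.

No external torque acts about the common axis, so total angular momentum is conserved.
Moments of inertia: I_A = ½(67.8)(0.149)² = 0.7526 kg·m²; I_B = ½(92.6)(0.172)² = 1.370 kg·m²; I_C = ½(285)(0.0796)² = 0.9029 kg·m².
Taking A's sense as positive: L = (0.7526)(50.6) − (1.370)(34.0) = -8.489 kg·m²·rad/s.
Combined I = 0.7526 + 1.370 + 0.9029 = 3.025 kg·m².
ω_f = L / I = -8.489 / 3.025 = -2.806 rad/s.

|ω_f| ≈ 2.81 rad/s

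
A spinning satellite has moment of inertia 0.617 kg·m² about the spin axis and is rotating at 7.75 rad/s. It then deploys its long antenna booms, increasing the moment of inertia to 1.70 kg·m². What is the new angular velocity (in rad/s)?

ω₂ ≈ 2.81 rad/s

Angular momentum about the spin axis is conserved since the torque about it is zero.
ω₂ = I₁ω₁ / I₂ = (0.6170)(7.75 rad/s) / (1.700) = 2.813 rad/s.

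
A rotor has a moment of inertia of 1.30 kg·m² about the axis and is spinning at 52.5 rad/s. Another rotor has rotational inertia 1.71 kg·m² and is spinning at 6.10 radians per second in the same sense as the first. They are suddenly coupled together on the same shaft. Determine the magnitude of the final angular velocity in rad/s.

No external torque acts about the common axis, so total angular momentum is conserved.
Taking A's sense as positive: L = (1.300)(52.5) + (1.710)(6.10) = 78.68 kg·m²·rad/s.
Combined I = 1.300 + 1.710 = 3.010 kg·m².
ω_f = L / I = 78.68 / 3.010 = 26.14 rad/s.

|ω_f| ≈ 26.1 rad/s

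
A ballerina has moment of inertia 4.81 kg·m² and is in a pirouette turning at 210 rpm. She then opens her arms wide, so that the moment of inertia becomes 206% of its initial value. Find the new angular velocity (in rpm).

Angular momentum about the spin axis is conserved since the torque about it is zero.
I₂ = 2.06 × 4.81 = 9.909 kg·m².
ω₂ = I₁ω₁ / I₂ = (4.810)(210 rpm) / (9.909) = 101.9 rpm.

ω₂ ≈ 102 rpm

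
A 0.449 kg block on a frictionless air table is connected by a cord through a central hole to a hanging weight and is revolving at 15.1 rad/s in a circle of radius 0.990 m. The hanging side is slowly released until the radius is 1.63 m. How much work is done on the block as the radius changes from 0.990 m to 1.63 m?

W ≈ -31.7 J

No torque about the axis ⇒ m r₁² ω₁ = m r₂² ω₂.
ω₂ = ω₁ (r₁/r₂)² = (15.1)(0.990/1.63)² = 5.570 rad/s.
W = ΔKE = ½m(v₂² − v₁²) = -31.66 J.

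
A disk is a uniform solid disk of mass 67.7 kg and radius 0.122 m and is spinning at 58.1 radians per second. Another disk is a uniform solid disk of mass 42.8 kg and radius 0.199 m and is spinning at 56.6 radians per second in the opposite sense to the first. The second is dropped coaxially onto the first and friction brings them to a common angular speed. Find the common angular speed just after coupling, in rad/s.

The coupling torques are internal; angular momentum about the shared axis is conserved.
Moments of inertia: I_A = ½(67.7)(0.122)² = 0.5038 kg·m²; I_B = ½(42.8)(0.199)² = 0.8475 kg·m².
Taking A's sense as positive: L = (0.5038)(58.1) − (0.8475)(56.6) = -18.69 kg·m²·rad/s.
Combined I = 0.5038 + 0.8475 = 1.351 kg·m².
ω_f = L / I = -18.69 / 1.351 = -13.83 rad/s.

|ω_f| ≈ 13.8 rad/s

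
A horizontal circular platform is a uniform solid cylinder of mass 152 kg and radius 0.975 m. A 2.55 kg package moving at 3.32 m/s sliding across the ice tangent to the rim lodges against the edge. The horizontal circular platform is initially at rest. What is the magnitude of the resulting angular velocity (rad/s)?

|ω_f| ≈ 0.111 rad/s

About the central axle the impulsive forces during the collision are internal, so angular momentum about that axis is conserved.
I_p = ½(152)(0.975)² = 72.25 kg·m². Taking the sense of the package's angular momentum as positive, L_{package} = m v R = (2.55)(3.32)(0.975) = 8.254 kg·m²/s.
L_i = 0 + 8.254 = 8.254 kg·m²/s.
After sticking, I_f = I_p + m R² = 72.25 + (2.55)(0.975)² = 74.67 kg·m².
ω_f = L_i / I_f = 8.254 / 74.67 = 0.1105 rad/s.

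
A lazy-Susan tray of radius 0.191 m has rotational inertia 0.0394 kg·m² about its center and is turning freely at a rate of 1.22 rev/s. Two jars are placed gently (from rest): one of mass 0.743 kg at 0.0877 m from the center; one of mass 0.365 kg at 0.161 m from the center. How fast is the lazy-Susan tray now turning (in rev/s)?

ω_f ≈ 0.881 rev/s

No external torque acts about the center; L_before = L_after.
Added inertia Σmr² = (0.743)(0.0877)² + (0.365)(0.161)² = 0.01518 kg·m²; I_f = 0.03940 + 0.01518 = 0.05458 kg·m².
ω_f = I_p ω_i / I_f = (0.03940)(1.22) / 0.05458 = 0.8808 rev/s.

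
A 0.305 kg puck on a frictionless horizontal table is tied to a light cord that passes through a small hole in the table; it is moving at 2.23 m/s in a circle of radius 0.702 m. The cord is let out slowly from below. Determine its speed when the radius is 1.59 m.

Central (radial) force ⇒ zero torque about the center ⇒ m v r is constant.
v₂ = v₁ r₁ / r₂ = (2.23)(0.702) / (1.59) = 0.9846 m/s.

v₂ ≈ 0.985 m/s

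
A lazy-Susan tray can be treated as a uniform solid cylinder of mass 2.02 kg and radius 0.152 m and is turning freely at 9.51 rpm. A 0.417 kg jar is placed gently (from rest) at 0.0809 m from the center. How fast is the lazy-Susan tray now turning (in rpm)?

ω_f ≈ 8.51 rpm

No external torque acts about the center; L_before = L_after.
I_p = ½(2.02)(0.152)² = 0.02334 kg·m².
Added inertia Σmr² = (0.417)(0.0809)² = 0.002729 kg·m²; I_f = 0.02334 + 0.002729 = 0.02606 kg·m².
ω_f = I_p ω_i / I_f = (0.02334)(9.51) / 0.02606 = 8.514 rpm.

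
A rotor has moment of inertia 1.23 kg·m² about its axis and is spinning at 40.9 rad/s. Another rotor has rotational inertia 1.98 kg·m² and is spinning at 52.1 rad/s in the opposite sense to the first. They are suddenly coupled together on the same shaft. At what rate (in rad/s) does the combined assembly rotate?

No external torque acts about the common axis, so total angular momentum is conserved.
Taking A's sense as positive: L = (1.230)(40.9) − (1.980)(52.1) = -52.85 kg·m²·rad/s.
Combined I = 1.230 + 1.980 = 3.210 kg·m².
ω_f = L / I = -52.85 / 3.210 = -16.46 rad/s.

|ω_f| ≈ 16.5 rad/s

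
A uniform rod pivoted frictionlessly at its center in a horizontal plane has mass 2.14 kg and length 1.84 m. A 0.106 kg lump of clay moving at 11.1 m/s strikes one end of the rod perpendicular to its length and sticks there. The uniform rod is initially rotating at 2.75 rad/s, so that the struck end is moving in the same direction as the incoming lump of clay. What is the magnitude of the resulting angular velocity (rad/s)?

About the pivot the impulsive forces during the collision are internal, so angular momentum about that axis is conserved.
I_p = (1/12)(2.14)(1.84)² = 0.6038 kg·m². Taking the sense of the lump of clay's angular momentum as positive, L_{lump} = m v R = (0.106)(11.1)(1.84/2) = 1.082 kg·m²/s.
L_i = +I_p ω_p + m v R = +(0.6038)(2.75) + 1.082 = 2.743 kg·m²/s.
After sticking, I_f = I_p + m R² = 0.6038 + (0.106)(1.84/2)² = 0.6935 kg·m².
ω_f = L_i / I_f = 2.743 / 0.6935 = 3.955 rad/s.

|ω_f| ≈ 3.96 rad/s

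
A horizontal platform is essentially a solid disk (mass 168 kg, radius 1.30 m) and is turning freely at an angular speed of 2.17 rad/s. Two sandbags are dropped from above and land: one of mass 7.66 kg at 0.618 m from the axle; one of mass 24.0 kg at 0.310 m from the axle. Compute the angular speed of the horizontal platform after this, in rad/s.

ω_f ≈ 2.09 rad/s

The added mass arrives with no angular momentum about the axle, and any external torque about the axle is negligible, so the system's angular momentum is conserved.
I_p = ½(168)(1.30)² = 142.0 kg·m².
Added inertia Σmr² = (7.66)(0.618)² + (24.0)(0.310)² = 5.232 kg·m²; I_f = 142.0 + 5.232 = 147.2 kg·m².
ω_f = I_p ω_i / I_f = (142.0)(2.17) / 147.2 = 2.093 rad/s.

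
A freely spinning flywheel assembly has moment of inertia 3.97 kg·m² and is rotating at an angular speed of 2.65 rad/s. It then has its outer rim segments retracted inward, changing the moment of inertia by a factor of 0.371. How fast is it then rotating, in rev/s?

With no external torque about the axis, L is conserved: I₁ω₁ = I₂ω₂.
I₂ = 0.371 × 3.97 = 1.473 kg·m².
ω₂ = I₁ω₁ / I₂ = (3.970)(2.65 rad/s) / (1.473) = 7.143 rad/s = 1.137 rev/s.

ω₂ ≈ 1.14 rev/s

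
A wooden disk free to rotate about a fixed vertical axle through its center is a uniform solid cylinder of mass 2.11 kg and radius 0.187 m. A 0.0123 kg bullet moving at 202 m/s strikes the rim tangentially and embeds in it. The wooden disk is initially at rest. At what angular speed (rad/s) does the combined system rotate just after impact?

|ω_f| ≈ 12.4 rad/s

The axle reaction passes through the axle and exerts no torque about it; angular momentum about the axle is conserved through the impact.
I_p = ½(2.11)(0.187)² = 0.03689 kg·m². Taking the sense of the bullet's angular momentum as positive, L_{bullet} = m v R = (0.0123)(202)(0.187) = 0.4646 kg·m²/s.
L_i = 0 + 0.4646 = 0.4646 kg·m²/s.
After sticking, I_f = I_p + m R² = 0.03689 + (0.0123)(0.187)² = 0.03732 kg·m².
ω_f = L_i / I_f = 0.4646 / 0.03732 = 12.45 rad/s.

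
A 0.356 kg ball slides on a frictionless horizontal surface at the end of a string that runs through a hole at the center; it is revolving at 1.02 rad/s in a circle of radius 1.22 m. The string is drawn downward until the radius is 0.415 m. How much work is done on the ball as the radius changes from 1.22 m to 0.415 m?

W ≈ 2.11 J

The constraining force is radial, so m r² ω about the center is conserved.
ω₂ = ω₁ (r₁/r₂)² = (1.02)(1.22/0.415)² = 8.815 rad/s.
W = ΔKE = ½m(v₂² − v₁²) = 2.106 J.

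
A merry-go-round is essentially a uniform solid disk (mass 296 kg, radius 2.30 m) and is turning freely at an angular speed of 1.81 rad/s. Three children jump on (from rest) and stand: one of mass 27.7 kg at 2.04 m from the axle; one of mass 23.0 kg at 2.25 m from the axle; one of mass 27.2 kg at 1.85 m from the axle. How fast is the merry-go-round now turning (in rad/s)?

ω_f ≈ 1.28 rad/s

The added mass arrives with no angular momentum about the axle, and any external torque about the axle is negligible, so the system's angular momentum is conserved.
I_p = ½(296)(2.30)² = 782.9 kg·m².
Added inertia Σmr² = (27.7)(2.04)² + (23.0)(2.25)² + (27.2)(1.85)² = 324.8 kg·m²; I_f = 782.9 + 324.8 = 1108 kg·m².
ω_f = I_p ω_i / I_f = (782.9)(1.81) / 1108 = 1.279 rad/s.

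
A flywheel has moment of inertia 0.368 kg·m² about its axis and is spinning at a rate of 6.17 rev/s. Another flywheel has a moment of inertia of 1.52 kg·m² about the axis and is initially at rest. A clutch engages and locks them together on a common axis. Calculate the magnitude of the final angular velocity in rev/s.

|ω_f| ≈ 1.20 rev/s

The coupling torques are internal; angular momentum about the shared axis is conserved.
Taking A's sense as positive: L = (0.3680)(6.17) = 2.271 kg·m²·rev/s.
Combined I = 0.3680 + 1.520 = 1.888 kg·m².
ω_f = L / I = 2.271 / 1.888 = 1.203 rev/s.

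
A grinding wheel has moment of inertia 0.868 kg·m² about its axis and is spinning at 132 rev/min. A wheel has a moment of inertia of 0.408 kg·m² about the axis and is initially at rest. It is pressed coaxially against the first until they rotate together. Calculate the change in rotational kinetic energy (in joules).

No external torque acts about the common axis, so total angular momentum is conserved.
Taking A's sense as positive: L = (0.8680)(132) = 114.6 kg·m²·rpm.
Combined I = 0.8680 + 0.4080 = 1.276 kg·m².
ω_f = L / I = 114.6 / 1.276 = 89.79 rpm.
KE_i = ½ΣIω² = 82.93 J; KE_f = ½(1.276)(9.403)² = 56.41 J.

ΔKE ≈ -26.5 J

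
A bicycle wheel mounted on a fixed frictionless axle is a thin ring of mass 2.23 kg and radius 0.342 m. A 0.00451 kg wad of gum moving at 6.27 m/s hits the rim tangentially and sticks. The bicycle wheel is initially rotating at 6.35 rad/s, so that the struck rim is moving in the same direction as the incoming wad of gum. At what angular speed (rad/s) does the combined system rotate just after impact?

|ω_f| ≈ 6.37 rad/s

About the axle the impulsive forces during the collision are internal, so angular momentum about that axis is conserved.
I_p = (2.23)(0.342)² = 0.2608 kg·m². Taking the sense of the wad of gum's angular momentum as positive, L_{wad} = m v R = (0.00451)(6.27)(0.342) = 0.009671 kg·m²/s.
L_i = +I_p ω_p + m v R = +(0.2608)(6.35) + 0.009671 = 1.666 kg·m²/s.
After sticking, I_f = I_p + m R² = 0.2608 + (0.00451)(0.342)² = 0.2614 kg·m².
ω_f = L_i / I_f = 1.666 / 0.2614 = 6.374 rad/s.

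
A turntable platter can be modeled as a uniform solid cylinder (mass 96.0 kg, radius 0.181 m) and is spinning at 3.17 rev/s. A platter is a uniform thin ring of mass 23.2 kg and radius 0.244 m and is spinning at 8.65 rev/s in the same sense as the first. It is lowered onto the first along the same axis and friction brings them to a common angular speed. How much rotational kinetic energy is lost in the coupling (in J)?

ΔKE lost ≈ 436 J

No external torque acts about the common axis, so total angular momentum is conserved.
Moments of inertia: I_A = ½(96.0)(0.181)² = 1.573 kg·m²; I_B = (23.2)(0.244)² = 1.381 kg·m².
Taking A's sense as positive: L = (1.573)(3.17) + (1.381)(8.65) = 16.93 kg·m²·rev/s.
Combined I = 1.573 + 1.381 = 2.954 kg·m².
ω_f = L / I = 16.93 / 2.954 = 5.733 rev/s.
KE_i = ½ΣIω² = 2352 J; KE_f = ½(2.954)(36.02)² = 1916 J.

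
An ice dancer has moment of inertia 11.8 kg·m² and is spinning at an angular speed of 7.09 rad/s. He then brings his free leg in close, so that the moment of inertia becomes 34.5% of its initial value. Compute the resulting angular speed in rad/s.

With no external torque about the axis, L is conserved: I₁ω₁ = I₂ω₂.
I₂ = 0.345 × 11.8 = 4.071 kg·m².
ω₂ = I₁ω₁ / I₂ = (11.80)(7.09 rad/s) / (4.071) = 20.55 rad/s.

ω₂ ≈ 20.6 rad/s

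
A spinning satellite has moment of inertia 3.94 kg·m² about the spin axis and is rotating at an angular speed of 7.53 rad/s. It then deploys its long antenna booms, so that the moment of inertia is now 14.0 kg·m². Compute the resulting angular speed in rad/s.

No external torque acts about the spin axis, so angular momentum is conserved.
ω₂ = I₁ω₁ / I₂ = (3.940)(7.53 rad/s) / (14.00) = 2.119 rad/s.

ω₂ ≈ 2.12 rad/s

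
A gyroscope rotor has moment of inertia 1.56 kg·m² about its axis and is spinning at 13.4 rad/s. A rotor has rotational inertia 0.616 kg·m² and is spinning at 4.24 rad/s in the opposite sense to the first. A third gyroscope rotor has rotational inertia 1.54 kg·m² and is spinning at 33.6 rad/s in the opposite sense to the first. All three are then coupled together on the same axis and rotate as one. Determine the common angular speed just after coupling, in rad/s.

|ω_f| ≈ 9.00 rad/s

The coupling torques are internal; angular momentum about the shared axis is conserved.
Taking A's sense as positive: L = (1.560)(13.4) − (0.6160)(4.24) − (1.540)(33.6) = -33.45 kg·m²·rad/s.
Combined I = 1.560 + 0.6160 + 1.540 = 3.716 kg·m².
ω_f = L / I = -33.45 / 3.716 = -9.002 rad/s.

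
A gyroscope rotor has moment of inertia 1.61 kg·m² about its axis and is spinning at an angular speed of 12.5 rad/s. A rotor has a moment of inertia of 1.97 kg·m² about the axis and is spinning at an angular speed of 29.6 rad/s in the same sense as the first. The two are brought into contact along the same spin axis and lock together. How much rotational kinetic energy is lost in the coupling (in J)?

ΔKE lost ≈ 130 J

The coupling torques are internal; angular momentum about the shared axis is conserved.
Taking A's sense as positive: L = (1.610)(12.5) + (1.970)(29.6) = 78.44 kg·m²·rad/s.
Combined I = 1.610 + 1.970 = 3.580 kg·m².
ω_f = L / I = 78.44 / 3.580 = 21.91 rad/s.
KE_i = ½ΣIω² = 988.8 J; KE_f = ½(3.580)(21.91)² = 859.3 J.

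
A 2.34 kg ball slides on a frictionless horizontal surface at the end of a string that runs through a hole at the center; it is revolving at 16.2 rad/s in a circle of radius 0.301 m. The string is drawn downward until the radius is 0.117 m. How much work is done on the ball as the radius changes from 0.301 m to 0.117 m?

The constraining force is radial, so m r² ω about the center is conserved.
ω₂ = ω₁ (r₁/r₂)² = (16.2)(0.301/0.117)² = 107.2 rad/s.
W = ΔKE = ½m(v₂² − v₁²) = 156.3 J.

W ≈ 156 J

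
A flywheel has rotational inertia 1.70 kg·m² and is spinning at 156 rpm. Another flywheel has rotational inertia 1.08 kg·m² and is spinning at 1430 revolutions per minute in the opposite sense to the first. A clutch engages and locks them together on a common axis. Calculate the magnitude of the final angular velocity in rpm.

|ω_f| ≈ 460 rpm

The coupling torques are internal; angular momentum about the shared axis is conserved.
Taking A's sense as positive: L = (1.700)(156) − (1.080)(1430) = -1279 kg·m²·rpm.
Combined I = 1.700 + 1.080 = 2.780 kg·m².
ω_f = L / I = -1279 / 2.780 = -460.1 rpm.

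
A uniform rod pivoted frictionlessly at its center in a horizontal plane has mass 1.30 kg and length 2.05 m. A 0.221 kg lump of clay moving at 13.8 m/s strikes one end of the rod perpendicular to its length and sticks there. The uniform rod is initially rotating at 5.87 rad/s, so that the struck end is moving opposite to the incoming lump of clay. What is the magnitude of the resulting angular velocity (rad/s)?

The axle reaction passes through the pivot and exerts no torque about it; angular momentum about the pivot is conserved through the impact.
I_p = (1/12)(1.30)(2.05)² = 0.4553 kg·m². Taking the sense of the lump of clay's angular momentum as positive, L_{lump} = m v R = (0.221)(13.8)(2.05/2) = 3.126 kg·m²/s.
L_i = −I_p ω_p + m v R = −(0.4553)(5.87) + 3.126 = 0.4536 kg·m²/s.
After sticking, I_f = I_p + m R² = 0.4553 + (0.221)(2.05/2)² = 0.6875 kg·m².
ω_f = L_i / I_f = 0.4536 / 0.6875 = 0.6598 rad/s.

|ω_f| ≈ 0.660 rad/s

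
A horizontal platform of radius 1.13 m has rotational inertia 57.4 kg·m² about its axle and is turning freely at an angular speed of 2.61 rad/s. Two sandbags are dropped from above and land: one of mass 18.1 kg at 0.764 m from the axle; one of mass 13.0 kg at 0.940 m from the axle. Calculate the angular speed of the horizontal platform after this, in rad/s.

No external torque acts about the axle; L_before = L_after.
Added inertia Σmr² = (18.1)(0.764)² + (13.0)(0.940)² = 22.05 kg·m²; I_f = 57.40 + 22.05 = 79.45 kg·m².
ω_f = I_p ω_i / I_f = (57.40)(2.61) / 79.45 = 1.886 rad/s.

ω_f ≈ 1.89 rad/s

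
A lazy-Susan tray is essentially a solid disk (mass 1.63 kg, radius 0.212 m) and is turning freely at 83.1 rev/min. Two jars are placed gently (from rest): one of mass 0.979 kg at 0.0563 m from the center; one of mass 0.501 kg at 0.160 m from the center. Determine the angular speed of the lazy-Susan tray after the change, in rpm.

The added mass arrives with no angular momentum about the center, and any external torque about the center is negligible, so the system's angular momentum is conserved.
I_p = ½(1.63)(0.212)² = 0.03663 kg·m².
Added inertia Σmr² = (0.979)(0.0563)² + (0.501)(0.160)² = 0.01593 kg·m²; I_f = 0.03663 + 0.01593 = 0.05256 kg·m².
ω_f = I_p ω_i / I_f = (0.03663)(83.1) / 0.05256 = 57.91 rpm.

ω_f ≈ 57.9 rpm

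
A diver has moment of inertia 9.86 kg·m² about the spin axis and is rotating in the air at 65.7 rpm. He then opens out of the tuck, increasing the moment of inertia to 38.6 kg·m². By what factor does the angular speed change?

No external torque acts about the spin axis, so angular momentum is conserved.
ω₂/ω₁ = I₁/I₂ = 9.860 / 38.60 = 0.2554.

ω₂/ω₁ ≈ 0.255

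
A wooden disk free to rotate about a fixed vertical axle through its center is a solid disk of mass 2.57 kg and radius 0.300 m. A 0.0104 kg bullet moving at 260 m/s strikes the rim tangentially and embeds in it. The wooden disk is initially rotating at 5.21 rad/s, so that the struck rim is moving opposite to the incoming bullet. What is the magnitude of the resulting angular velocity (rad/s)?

About the axle the impulsive forces during the collision are internal, so angular momentum about that axis is conserved.
I_p = ½(2.57)(0.300)² = 0.1156 kg·m². Taking the sense of the bullet's angular momentum as positive, L_{bullet} = m v R = (0.0104)(260)(0.300) = 0.8112 kg·m²/s.
L_i = −I_p ω_p + m v R = −(0.1156)(5.21) + 0.8112 = 0.2087 kg·m²/s.
After sticking, I_f = I_p + m R² = 0.1156 + (0.0104)(0.300)² = 0.1166 kg·m².
ω_f = L_i / I_f = 0.2087 / 0.1166 = 1.790 rad/s.

|ω_f| ≈ 1.79 rad/s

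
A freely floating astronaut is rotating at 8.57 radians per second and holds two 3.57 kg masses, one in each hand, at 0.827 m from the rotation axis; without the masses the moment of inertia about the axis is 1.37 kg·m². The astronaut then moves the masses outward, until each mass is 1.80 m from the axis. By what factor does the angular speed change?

ω₂/ω₁ ≈ 0.255

With no external torque about the axis, L is conserved: I₁ω₁ = I₂ω₂.
I₁ = 1.37 + 2(3.57)(0.827)² = 6.253 kg·m²; I₂ = 1.37 + 2(3.57)(1.80)² = 24.50 kg·m².
ω₂/ω₁ = I₁/I₂ = 6.253 / 24.50 = 0.2552.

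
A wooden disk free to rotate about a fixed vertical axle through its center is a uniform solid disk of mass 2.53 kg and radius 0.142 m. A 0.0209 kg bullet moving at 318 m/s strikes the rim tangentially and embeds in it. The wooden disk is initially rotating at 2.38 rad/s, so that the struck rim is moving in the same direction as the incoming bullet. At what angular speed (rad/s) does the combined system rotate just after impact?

|ω_f| ≈ 38.7 rad/s

About the axle the impulsive forces during the collision are internal, so angular momentum about that axis is conserved.
I_p = ½(2.53)(0.142)² = 0.02551 kg·m². Taking the sense of the bullet's angular momentum as positive, L_{bullet} = m v R = (0.0209)(318)(0.142) = 0.9438 kg·m²/s.
L_i = +I_p ω_p + m v R = +(0.02551)(2.38) + 0.9438 = 1.004 kg·m²/s.
After sticking, I_f = I_p + m R² = 0.02551 + (0.0209)(0.142)² = 0.02593 kg·m².
ω_f = L_i / I_f = 1.004 / 0.02593 = 38.74 rad/s.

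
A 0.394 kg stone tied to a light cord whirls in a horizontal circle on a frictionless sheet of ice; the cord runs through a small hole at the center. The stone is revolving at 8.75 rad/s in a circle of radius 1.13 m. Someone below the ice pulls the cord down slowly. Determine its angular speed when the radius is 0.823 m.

ω₂ ≈ 16.5 rad/s

The constraining force is radial, so m r² ω about the center is conserved.
ω₂ = ω₁ (r₁/r₂)² = (8.75)(1.13/0.823)² = 16.50 rad/s.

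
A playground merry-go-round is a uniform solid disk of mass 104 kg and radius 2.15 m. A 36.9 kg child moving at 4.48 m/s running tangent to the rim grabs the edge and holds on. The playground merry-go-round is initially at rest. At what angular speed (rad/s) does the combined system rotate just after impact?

|ω_f| ≈ 0.865 rad/s

The axle reaction passes through the axle and exerts no torque about it; angular momentum about the axle is conserved through the impact.
I_p = ½(104)(2.15)² = 240.4 kg·m². Taking the sense of the child's angular momentum as positive, L_{child} = m v R = (36.9)(4.48)(2.15) = 355.4 kg·m²/s.
L_i = 0 + 355.4 = 355.4 kg·m²/s.
After sticking, I_f = I_p + m R² = 240.4 + (36.9)(2.15)² = 410.9 kg·m².
ω_f = L_i / I_f = 355.4 / 410.9 = 0.8649 rad/s.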